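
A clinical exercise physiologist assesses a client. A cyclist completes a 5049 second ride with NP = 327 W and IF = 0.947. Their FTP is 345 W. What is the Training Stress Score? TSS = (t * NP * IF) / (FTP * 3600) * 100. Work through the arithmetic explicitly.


t * NP * IF = 5049 * 327 * 0.947 = 1563518.781
FTP * 3600 = 1242000
TSS = (1563518.781 / 1242000) * 100 = 125.89

125.89 TSS


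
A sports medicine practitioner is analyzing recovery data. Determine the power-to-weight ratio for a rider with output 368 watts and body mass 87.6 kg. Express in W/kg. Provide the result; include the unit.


P/W = 368 / 87.6 = 4.201 W/kg

4.201 W/kg


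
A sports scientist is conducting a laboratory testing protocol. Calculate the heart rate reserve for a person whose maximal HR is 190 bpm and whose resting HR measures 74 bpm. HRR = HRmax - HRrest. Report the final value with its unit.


HRmax = 190 bpm
HRrest = 74 bpm
HRR = 190 - 74 = 116 bpm

116 bpm


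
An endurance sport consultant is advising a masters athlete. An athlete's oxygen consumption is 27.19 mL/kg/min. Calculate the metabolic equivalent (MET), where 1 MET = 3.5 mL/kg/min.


MET = VO2 / 3.5
= 27.19 / 3.5
= 7.77 METs

7.77 METs


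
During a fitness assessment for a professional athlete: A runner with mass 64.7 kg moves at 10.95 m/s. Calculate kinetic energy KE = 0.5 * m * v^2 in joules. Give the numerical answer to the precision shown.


v^2 = 10.95^2 = 119.9025
KE = 0.5 * 64.7 * 119.9025
= 3878.85 J

3878.85 J


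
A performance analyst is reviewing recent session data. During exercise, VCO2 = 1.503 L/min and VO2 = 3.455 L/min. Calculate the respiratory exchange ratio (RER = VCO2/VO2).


RER = VCO2 / VO2
= 1.503 / 3.455
= 0.435

0.435


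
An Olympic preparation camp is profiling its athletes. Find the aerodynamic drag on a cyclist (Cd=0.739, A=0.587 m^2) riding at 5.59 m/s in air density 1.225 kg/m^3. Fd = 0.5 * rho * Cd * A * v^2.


Fd = 0.5 * 1.225 * 0.739 * 0.587 * 5.59^2
= 0.5 * 1.225 * 0.739 * 0.587 * 31.2481
= 8.303 N

8.303 N


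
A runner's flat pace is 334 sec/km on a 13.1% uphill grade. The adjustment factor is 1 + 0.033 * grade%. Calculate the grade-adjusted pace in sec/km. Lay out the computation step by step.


Factor = 1 + 0.033 * 13.1 = 1.4323
Adjusted pace = 334 * 1.4323
= 478.39 sec/km

478.39 s/km


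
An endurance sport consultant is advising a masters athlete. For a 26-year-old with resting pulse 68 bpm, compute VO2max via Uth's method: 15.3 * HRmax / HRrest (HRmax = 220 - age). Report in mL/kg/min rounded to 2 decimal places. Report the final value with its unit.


Step 1: HRmax = 220 - 26 = 194 bpm
Step 2: Ratio = 194 / 68 = 2.8529
Step 3: VO2max = 15.3 * 2.8529 = 43.65 mL/kg/min

43.65 mL/kg/min


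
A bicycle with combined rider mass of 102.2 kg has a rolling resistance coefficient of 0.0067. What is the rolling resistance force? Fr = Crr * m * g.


Fr = 0.0067 * 102.2 * 9.81
= 0.68474 * 9.81
= 6.717 N

6.717 N


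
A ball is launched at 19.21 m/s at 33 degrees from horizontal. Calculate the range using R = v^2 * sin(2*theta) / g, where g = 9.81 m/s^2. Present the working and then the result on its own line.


sin(2 * 33) = sin(66) = 0.913545
v^2 = 19.21^2 = 369.0241
R = 369.0241 * 0.913545 / 9.81
= 34.365 m

34.365 m


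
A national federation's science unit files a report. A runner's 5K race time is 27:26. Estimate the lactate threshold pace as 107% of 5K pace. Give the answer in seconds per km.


Total race time = 27*60 + 26 = 1646 seconds
5K pace = 1646 / 5 = 329.2 sec/km
LT pace = 329.2 * 1.07 = 352.24 sec/km

352.24 s/km


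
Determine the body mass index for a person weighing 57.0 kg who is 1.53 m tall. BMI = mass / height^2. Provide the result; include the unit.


BMI = mass / height^2
= 57.0 / 1.53^2
= 57.0 / 2.3409
= 24.35 kg/m^2

24.35 kg/m^2


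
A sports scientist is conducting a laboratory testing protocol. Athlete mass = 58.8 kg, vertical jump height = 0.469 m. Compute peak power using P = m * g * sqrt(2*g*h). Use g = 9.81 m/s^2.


sqrt(2 * 9.81 * 0.469) = sqrt(9.20178) = 3.033444 m/s
P = 58.8 * 9.81 * 3.033444
= 1749.78 W

1749.78 W


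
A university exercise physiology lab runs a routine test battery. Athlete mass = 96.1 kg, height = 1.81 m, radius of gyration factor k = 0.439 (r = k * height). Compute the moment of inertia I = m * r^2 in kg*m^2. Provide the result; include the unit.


r = k * height = 0.439 * 1.81 = 0.79459 m
r^2 = 0.79459^2 = 0.631373
I = 96.1 * 0.631373 = 60.675 kg*m^2

60.675 kg*m^2


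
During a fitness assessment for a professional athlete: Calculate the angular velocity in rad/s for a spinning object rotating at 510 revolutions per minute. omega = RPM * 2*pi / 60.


omega = RPM * 2*pi / 60
= 510 * 6.28318531 / 60
= 53.407 rad/s

53.407 rad/s


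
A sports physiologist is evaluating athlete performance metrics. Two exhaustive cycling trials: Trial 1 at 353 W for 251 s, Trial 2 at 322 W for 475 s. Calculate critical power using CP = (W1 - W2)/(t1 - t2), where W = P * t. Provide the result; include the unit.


W1 = 353 * 251 = 88603 J
W2 = 322 * 475 = 152950 J
CP = (88603 - 152950) / (251 - 475)
= -64347 / -224
= 287.26 W

287.26 W


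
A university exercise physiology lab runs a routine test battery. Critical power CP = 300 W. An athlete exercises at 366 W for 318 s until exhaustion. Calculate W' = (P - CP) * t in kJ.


P - CP = 366 - 300 = 66 W
W' = 66 * 318 = 20988 J
= 20988 / 1000 = 20.988 kJ

20.988 kJ


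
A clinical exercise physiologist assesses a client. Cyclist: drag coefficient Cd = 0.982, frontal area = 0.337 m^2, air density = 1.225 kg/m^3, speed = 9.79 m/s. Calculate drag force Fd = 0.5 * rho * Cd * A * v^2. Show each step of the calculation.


v^2 = 9.79^2 = 95.8441
Fd = 0.5 * 1.225 * 0.982 * 0.337 * 95.8441
= 19.427 N

19.427 N


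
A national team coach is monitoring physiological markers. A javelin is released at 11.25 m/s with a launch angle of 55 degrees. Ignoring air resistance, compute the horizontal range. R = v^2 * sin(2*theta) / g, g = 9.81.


Launch speed squared = 126.5625
sin(2 * 55 deg) = 0.939693
Range = 126.5625 * 0.939693 / 9.81
= 12.123 m

12.123 m


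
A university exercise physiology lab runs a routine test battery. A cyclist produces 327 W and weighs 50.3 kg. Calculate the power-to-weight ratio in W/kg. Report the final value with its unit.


P/W = power / mass
= 327 / 50.3
= 6.501 W/kg

6.501 W/kg


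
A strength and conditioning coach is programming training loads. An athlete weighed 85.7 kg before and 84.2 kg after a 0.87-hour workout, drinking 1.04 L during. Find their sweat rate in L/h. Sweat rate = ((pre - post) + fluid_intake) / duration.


Body mass change = 1.5 kg
Total sweat loss = 1.5 + 1.04 = 2.54 L
Rate = 2.54 / 0.87 = 2.92 L/h

2.92 L/h


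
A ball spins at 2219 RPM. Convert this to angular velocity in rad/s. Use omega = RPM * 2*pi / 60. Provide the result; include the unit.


omega = 2219 * 2 * pi / 60
= 2219 * 6.28318531 / 60
= 13942.388 / 60
= 232.373 rad/s

232.373 rad/s


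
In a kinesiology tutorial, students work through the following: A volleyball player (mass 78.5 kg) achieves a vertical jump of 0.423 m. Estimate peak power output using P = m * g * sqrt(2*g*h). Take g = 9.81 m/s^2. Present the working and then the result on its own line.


2 * g * h = 2 * 9.81 * 0.423 = 8.29926
sqrt(8.29926) = 2.880844 m/s
P = 78.5 * 9.81 * 2.880844 = 2218.49 W

2218.49 W


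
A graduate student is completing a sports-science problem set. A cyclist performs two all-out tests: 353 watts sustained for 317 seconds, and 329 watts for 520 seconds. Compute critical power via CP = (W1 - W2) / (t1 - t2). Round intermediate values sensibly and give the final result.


W1 = P1 * t1 = 353 * 317 = 111901 J
W2 = P2 * t2 = 329 * 520 = 171080 J
CP = (111901 - 171080) / (317 - 520)
= 291.52 W

291.52 W


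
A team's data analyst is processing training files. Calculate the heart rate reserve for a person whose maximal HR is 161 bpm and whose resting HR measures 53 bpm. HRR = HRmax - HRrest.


HRmax = 161 bpm
HRrest = 53 bpm
HRR = 161 - 53 = 108 bpm

108 bpm


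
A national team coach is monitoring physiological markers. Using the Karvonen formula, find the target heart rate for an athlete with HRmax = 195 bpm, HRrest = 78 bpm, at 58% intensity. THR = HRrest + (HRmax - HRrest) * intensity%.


HRR = 195 - 78 = 117
THR = 78 + 117 * 0.58
= 78 + 67.86
= 145.86 bpm

145.86 bpm


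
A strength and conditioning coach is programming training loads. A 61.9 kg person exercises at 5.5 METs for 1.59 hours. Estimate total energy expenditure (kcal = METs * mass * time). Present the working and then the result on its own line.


Energy = METs * mass(kg) * time(h)
= 5.5 * 61.9 * 1.59
= 541.32 kcal

541.32 kcal


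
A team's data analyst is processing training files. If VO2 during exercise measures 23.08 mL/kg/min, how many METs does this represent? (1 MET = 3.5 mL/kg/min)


METs = VO2 / 3.5 = 23.08 / 3.5 = 6.59

6.59 METs


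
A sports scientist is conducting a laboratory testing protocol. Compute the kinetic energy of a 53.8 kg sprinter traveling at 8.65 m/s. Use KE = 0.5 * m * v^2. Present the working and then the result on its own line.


Velocity squared = 74.8225
KE = 0.5 * 53.8 * 74.8225 = 2012.73 J

2012.73 J


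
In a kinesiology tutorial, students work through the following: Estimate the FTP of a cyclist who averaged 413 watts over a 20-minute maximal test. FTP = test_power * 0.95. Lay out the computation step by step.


FTP = 413 * 0.95 = 392.35 W

392.35 W


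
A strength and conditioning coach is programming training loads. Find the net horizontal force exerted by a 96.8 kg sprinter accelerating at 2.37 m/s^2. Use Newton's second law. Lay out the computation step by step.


Newton's second law: F = m * a
F = 96.8 * 2.37 = 229.42 N

229.42 N


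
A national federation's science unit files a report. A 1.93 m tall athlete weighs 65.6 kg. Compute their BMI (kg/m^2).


height^2 = 3.7249 m^2
BMI = 65.6 / 3.7249 = 17.61 kg/m^2

17.61 kg/m^2


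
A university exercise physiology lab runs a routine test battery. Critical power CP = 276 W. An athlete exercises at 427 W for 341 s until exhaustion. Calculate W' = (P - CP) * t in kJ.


P - CP = 427 - 276 = 151 W
W' = 151 * 341 = 51491 J
= 51491 / 1000 = 51.491 kJ

51.491 kJ


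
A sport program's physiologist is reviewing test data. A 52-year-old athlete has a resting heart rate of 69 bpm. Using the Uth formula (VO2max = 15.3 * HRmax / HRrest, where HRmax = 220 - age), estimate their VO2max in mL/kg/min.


HRmax = 220 - 52 = 168 bpm
Ratio = HRmax / HRrest = 168 / 69 = 2.4348
VO2max = 15.3 * 2.4348 = 37.25 mL/kg/min

37.25 mL/kg/min


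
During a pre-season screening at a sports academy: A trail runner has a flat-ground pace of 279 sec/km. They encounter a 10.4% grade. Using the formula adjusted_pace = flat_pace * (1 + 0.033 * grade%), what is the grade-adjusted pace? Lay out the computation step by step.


Grade factor = 1 + 0.033 * 10.4 = 1.3432
Adjusted = 279 * 1.3432 = 374.75 sec/km

374.75 s/km


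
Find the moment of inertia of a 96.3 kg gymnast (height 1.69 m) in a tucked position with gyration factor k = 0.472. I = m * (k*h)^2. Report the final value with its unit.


Radius of gyration = 0.472 * 1.69 = 0.79768 m
I = 96.3 * 0.79768^2
= 96.3 * 0.636293
= 61.275 kg*m^2

61.275 kg*m^2


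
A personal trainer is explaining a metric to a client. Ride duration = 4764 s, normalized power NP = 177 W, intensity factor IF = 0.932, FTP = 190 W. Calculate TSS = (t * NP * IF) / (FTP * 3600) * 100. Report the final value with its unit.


Numerator = 4764 * 177 * 0.932 = 785888.496
Denominator = 190 * 3600 = 684000
TSS = 785888.496 / 684000 * 100
= 114.9

114.9 TSS


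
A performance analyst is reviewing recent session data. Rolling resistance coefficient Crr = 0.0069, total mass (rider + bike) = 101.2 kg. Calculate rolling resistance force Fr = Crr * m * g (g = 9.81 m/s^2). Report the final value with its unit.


Fr = Crr * m * g
= 0.0069 * 101.2 * 9.81
= 6.85 N

6.85 N


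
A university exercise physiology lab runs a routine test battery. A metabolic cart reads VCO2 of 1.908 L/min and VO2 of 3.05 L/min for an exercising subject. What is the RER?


RER = VCO2 / VO2 = 1.908 / 3.05 = 0.6256

0.6256


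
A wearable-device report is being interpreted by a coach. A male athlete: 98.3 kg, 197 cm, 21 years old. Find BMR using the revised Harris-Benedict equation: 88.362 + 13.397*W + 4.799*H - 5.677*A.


Intercept = 88.362
Weight contribution = 13.397 * 98.3 = 1316.9251
Height contribution = 4.799 * 197 = 945.403
Age contribution = 5.677 * 21 = 119.217
BMR = 88.362 + 1316.9251 + 945.403 - 119.217
= 2231.47 kcal/day

2231.47 kcal/day


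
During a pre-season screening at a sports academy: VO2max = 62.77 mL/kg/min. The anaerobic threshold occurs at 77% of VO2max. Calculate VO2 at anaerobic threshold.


AT fraction = 77 / 100 = 0.77
AT VO2 = 62.77 * 0.77
= 48.33 mL/kg/min

48.33 mL/kg/min


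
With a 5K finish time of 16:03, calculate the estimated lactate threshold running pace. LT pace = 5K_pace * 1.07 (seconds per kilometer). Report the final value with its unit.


Race duration = 963 s for 5 km
Average pace = 963 / 5 = 192.6 s/km
LT pace = 192.6 * 1.07
= 206.08 s/km

206.08 s/km


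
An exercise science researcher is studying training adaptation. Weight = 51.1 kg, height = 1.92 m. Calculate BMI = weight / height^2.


height^2 = 1.92^2 = 3.6864
BMI = 51.1 / 3.6864 = 13.86 kg/m^2

13.86 kg/m^2


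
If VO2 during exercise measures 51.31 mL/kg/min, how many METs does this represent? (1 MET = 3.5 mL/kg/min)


METs = VO2 / 3.5 = 51.31 / 3.5 = 14.66

14.66 METs


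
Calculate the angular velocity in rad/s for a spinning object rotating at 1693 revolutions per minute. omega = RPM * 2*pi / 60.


omega = RPM * 2*pi / 60
= 1693 * 6.28318531 / 60
= 177.291 rad/s

177.291 rad/s


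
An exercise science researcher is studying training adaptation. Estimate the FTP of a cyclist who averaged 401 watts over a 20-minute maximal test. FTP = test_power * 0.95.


FTP = 401 * 0.95 = 380.95 W

380.95 W


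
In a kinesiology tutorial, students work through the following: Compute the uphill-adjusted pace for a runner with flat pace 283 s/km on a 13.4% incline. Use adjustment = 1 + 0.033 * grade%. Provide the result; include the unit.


Adjustment factor = 1 + 0.033 * 13.4 = 1.4422
Grade-adjusted pace = 283 * 1.4422 = 408.14 s/km

408.14 s/km


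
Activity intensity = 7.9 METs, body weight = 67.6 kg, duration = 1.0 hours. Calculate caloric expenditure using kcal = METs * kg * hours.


kcal = 7.9 * 67.6 * 1.0
= 534.04 * 1.0
= 534.04 kcal

534.04 kcal


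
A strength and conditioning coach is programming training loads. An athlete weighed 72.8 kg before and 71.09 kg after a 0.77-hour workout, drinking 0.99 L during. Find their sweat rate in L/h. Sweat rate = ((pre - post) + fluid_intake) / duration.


Body mass change = 1.71 kg
Total sweat loss = 1.71 + 0.99 = 2.7 L
Rate = 2.7 / 0.77 = 3.506 L/h

3.506 L/h


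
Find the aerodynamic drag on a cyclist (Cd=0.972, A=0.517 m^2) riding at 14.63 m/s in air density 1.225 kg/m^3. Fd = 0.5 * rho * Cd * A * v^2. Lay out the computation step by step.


Fd = 0.5 * 1.225 * 0.972 * 0.517 * 14.63^2
= 0.5 * 1.225 * 0.972 * 0.517 * 214.0369
= 65.88 N

65.88 N


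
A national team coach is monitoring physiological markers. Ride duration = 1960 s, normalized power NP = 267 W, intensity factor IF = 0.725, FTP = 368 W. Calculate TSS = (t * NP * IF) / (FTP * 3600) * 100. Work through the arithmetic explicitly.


Numerator = 1960 * 267 * 0.725 = 379407.0
Denominator = 368 * 3600 = 1324800
TSS = 379407.0 / 1324800 * 100
= 28.64

28.64 TSS


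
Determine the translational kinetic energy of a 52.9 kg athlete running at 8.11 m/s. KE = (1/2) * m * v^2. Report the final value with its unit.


KE = 0.5 * m * v^2
= 0.5 * 52.9 * 8.11^2
= 0.5 * 52.9 * 65.7721
= 1739.67 J

1739.67 J


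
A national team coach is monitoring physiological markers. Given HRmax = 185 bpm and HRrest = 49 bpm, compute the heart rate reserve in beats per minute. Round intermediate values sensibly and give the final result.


Heart rate reserve = maximum HR minus resting HR
HRR = 185 - 49 = 136 bpm

136 bpm


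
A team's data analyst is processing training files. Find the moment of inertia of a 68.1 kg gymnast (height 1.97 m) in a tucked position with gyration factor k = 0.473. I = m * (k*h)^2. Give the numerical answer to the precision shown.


Radius of gyration = 0.473 * 1.97 = 0.93181 m
I = 68.1 * 0.93181^2
= 68.1 * 0.86827
= 59.129 kg*m^2

59.129 kg*m^2


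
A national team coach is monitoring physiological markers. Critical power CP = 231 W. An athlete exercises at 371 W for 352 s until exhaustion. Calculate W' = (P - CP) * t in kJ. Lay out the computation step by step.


P - CP = 371 - 231 = 140 W
W' = 140 * 352 = 49280 J
= 49280 / 1000 = 49.28 kJ

49.28 kJ


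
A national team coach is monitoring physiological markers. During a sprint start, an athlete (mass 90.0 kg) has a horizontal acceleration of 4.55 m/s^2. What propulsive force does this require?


Propulsive force = mass * acceleration
= 90.0 kg * 4.55 m/s^2
= 409.5 N

409.5 N


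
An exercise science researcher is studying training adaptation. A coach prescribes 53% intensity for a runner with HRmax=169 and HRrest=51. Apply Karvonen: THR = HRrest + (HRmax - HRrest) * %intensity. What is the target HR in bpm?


Heart rate reserve = 169 - 51 = 118
Intensity fraction = 53 / 100 = 0.53
THR = 51 + 118 * 0.53 = 113.54 bpm

113.54 bpm


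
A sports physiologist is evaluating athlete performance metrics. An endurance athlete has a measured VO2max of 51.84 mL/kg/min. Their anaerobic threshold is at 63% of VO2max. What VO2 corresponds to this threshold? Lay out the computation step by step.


Anaerobic threshold VO2 = VO2max * 63%
= 51.84 * 0.63
= 32.66 mL/kg/min

32.66 mL/kg/min


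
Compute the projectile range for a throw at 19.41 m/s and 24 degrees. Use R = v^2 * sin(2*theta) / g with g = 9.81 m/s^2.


Two times the angle = 48 degrees
sin(48) = 0.743145
R = 376.7481 * 0.743145 / 9.81 = 28.54 m

28.54 m


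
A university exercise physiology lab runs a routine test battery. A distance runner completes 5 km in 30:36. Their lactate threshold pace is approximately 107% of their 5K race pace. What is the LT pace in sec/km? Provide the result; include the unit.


Convert to seconds: 30 min 36 s = 1836 s
Pace per km = 1836 / 5 = 367.2 s/km
LT pace = 367.2 * 1.07 = 392.9 s/km

392.9 s/km


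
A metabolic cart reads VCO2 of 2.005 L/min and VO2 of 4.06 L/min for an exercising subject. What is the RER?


RER = VCO2 / VO2 = 2.005 / 4.06 = 0.4938

0.4938


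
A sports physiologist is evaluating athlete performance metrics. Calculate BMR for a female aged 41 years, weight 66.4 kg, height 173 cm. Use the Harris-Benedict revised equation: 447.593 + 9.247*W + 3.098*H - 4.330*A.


Substituting values:
W term = 9.247 * 66.4 = 614.0008
H term = 3.098 * 173 = 535.954
A term = 4.330 * 41 = 177.53
BMR = 1420.02 kcal/day

1420.02 kcal/day


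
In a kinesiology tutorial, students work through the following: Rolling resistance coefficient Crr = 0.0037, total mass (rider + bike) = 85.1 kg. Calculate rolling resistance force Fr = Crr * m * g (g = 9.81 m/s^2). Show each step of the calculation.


Fr = Crr * m * g
= 0.0037 * 85.1 * 9.81
= 3.089 N

3.089 N


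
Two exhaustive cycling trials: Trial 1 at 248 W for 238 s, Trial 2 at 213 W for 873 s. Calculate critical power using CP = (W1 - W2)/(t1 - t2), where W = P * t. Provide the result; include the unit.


W1 = 248 * 238 = 59024 J
W2 = 213 * 873 = 185949 J
CP = (59024 - 185949) / (238 - 873)
= -126925 / -635
= 199.88 W

199.88 W


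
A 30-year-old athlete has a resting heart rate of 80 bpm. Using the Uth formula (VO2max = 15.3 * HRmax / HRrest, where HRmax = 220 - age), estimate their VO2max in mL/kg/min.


HRmax = 220 - 30 = 190 bpm
Ratio = HRmax / HRrest = 190 / 80 = 2.375
VO2max = 15.3 * 2.375 = 36.34 mL/kg/min

36.34 mL/kg/min


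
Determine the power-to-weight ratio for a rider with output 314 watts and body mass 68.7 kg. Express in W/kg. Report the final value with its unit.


P/W = 314 / 68.7 = 4.571 W/kg

4.571 W/kg


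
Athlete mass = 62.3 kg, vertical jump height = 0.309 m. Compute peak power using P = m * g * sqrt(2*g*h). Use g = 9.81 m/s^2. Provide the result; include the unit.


sqrt(2 * 9.81 * 0.309) = sqrt(6.06258) = 2.462231 m/s
P = 62.3 * 9.81 * 2.462231
= 1504.82 W

1504.82 W


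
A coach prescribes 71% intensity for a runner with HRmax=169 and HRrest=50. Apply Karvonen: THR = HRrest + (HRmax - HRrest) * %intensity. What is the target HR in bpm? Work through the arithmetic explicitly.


Heart rate reserve = 169 - 50 = 119
Intensity fraction = 71 / 100 = 0.71
THR = 50 + 119 * 0.71 = 134.49 bpm

134.49 bpm


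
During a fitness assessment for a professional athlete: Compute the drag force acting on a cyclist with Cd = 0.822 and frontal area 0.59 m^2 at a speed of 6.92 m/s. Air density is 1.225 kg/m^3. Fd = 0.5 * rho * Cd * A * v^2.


Step 1: v^2 = 47.8864
Step 2: Fd = 0.5 * 1.225 * 0.822 * 0.59 * 47.8864
= 14.225 N

14.225 N


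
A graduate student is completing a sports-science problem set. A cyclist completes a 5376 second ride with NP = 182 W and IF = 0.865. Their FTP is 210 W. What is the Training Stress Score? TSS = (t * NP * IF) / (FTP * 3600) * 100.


t * NP * IF = 5376 * 182 * 0.865 = 846343.68
FTP * 3600 = 756000
TSS = (846343.68 / 756000) * 100 = 111.95

111.95 TSS


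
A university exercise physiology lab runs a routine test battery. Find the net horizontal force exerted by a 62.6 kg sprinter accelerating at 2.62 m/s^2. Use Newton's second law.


Newton's second law: F = m * a
F = 62.6 * 2.62 = 164.01 N

164.01 N


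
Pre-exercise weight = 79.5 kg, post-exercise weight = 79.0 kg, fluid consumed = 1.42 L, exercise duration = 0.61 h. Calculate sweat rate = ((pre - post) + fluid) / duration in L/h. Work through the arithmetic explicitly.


Weight loss = 79.5 - 79.0 = 0.5 kg (approx L)
Total sweat = 0.5 + 1.42 = 1.92 L
Sweat rate = 1.92 / 0.61 = 3.148 L/h

3.148 L/h


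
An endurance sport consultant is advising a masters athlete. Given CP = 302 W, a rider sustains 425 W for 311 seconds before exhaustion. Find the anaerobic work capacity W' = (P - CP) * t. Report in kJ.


Excess power = 425 - 302 = 123 W
Work above CP = 123 * 311 = 38253 J
W' = 38.253 kJ

38.253 kJ


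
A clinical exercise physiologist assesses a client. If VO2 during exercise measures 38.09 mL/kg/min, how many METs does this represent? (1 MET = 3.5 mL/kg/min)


METs = VO2 / 3.5 = 38.09 / 3.5 = 10.88

10.88 METs


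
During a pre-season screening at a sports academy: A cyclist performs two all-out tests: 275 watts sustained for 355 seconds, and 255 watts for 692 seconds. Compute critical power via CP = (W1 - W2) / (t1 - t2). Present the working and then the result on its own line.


W1 = P1 * t1 = 275 * 355 = 97625 J
W2 = P2 * t2 = 255 * 692 = 176460 J
CP = (97625 - 176460) / (355 - 692)
= 233.93 W

233.93 W


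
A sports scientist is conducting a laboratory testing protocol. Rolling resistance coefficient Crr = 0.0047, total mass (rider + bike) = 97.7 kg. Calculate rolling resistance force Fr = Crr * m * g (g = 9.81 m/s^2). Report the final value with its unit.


Fr = Crr * m * g
= 0.0047 * 97.7 * 9.81
= 4.505 N

4.505 N


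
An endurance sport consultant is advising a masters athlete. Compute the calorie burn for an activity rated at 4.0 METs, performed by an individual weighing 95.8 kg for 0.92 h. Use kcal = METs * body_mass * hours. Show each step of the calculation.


Product of METs and mass = 4.0 * 95.8 = 383.2
Total kcal = 383.2 * 0.92 = 352.54 kcal

352.54 kcal


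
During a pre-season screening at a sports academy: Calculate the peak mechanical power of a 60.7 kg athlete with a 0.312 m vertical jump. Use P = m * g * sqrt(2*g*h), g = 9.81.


First, sqrt(2gh) = sqrt(2 * 9.81 * 0.312)
= sqrt(6.12144) = 2.474154 m/s
Power = 60.7 * 9.81 * 2.474154 = 1473.28 W

1473.28 W


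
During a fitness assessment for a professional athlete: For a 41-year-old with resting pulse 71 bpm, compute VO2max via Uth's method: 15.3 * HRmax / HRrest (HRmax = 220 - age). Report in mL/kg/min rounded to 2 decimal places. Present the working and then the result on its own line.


Step 1: HRmax = 220 - 41 = 179 bpm
Step 2: Ratio = 179 / 71 = 2.5211
Step 3: VO2max = 15.3 * 2.5211 = 38.57 mL/kg/min

38.57 mL/kg/min


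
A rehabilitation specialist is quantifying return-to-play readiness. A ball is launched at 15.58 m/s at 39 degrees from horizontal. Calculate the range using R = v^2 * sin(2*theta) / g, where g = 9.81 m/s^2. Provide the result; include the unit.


sin(2 * 39) = sin(78) = 0.978148
v^2 = 15.58^2 = 242.7364
R = 242.7364 * 0.978148 / 9.81
= 24.203 m

24.203 m


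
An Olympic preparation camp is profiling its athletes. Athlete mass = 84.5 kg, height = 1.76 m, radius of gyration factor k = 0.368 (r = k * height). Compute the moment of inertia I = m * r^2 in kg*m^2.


r = k * height = 0.368 * 1.76 = 0.64768 m
r^2 = 0.64768^2 = 0.419489
I = 84.5 * 0.419489 = 35.447 kg*m^2

35.447 kg*m^2


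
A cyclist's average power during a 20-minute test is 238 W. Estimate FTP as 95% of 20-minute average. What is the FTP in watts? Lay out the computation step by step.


FTP = 20-min power * 0.95
= 238 * 0.95
= 226.1 W

226.1 W


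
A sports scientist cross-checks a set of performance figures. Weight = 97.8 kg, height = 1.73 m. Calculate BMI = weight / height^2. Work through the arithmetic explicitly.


height^2 = 1.73^2 = 2.9929
BMI = 97.8 / 2.9929 = 32.68 kg/m^2

32.68 kg/m^2


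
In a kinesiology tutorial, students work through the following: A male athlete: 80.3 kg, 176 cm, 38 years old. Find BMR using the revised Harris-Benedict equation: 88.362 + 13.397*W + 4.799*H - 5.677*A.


Intercept = 88.362
Weight contribution = 13.397 * 80.3 = 1075.7791
Height contribution = 4.799 * 176 = 844.624
Age contribution = 5.677 * 38 = 215.726
BMR = 88.362 + 1075.7791 + 844.624 - 215.726
= 1793.04 kcal/day

1793.04 kcal/day


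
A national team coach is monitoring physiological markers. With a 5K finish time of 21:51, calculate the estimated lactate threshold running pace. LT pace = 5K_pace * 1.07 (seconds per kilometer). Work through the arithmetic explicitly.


Race duration = 1311 s for 5 km
Average pace = 1311 / 5 = 262.2 s/km
LT pace = 262.2 * 1.07
= 280.55 s/km

280.55 s/km


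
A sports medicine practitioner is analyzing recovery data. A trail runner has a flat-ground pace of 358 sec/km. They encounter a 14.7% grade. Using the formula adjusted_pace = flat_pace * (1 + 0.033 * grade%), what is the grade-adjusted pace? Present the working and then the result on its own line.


Grade factor = 1 + 0.033 * 14.7 = 1.4851
Adjusted = 358 * 1.4851 = 531.67 sec/km

531.67 s/km


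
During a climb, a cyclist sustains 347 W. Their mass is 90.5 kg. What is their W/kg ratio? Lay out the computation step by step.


Power-to-weight = 347 W / 90.5 kg
= 3.834 W/kg

3.834 W/kg


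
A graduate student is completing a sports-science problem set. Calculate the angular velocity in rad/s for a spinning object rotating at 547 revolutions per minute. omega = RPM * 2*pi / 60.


omega = RPM * 2*pi / 60
= 547 * 6.28318531 / 60
= 57.282 rad/s

57.282 rad/s


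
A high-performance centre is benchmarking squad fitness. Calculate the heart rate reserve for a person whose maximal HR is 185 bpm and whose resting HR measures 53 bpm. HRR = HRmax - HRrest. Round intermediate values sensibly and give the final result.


HRmax = 185 bpm
HRrest = 53 bpm
HRR = 185 - 53 = 132 bpm

132 bpm


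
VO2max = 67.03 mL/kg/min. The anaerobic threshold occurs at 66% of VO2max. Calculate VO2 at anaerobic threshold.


AT fraction = 66 / 100 = 0.66
AT VO2 = 67.03 * 0.66
= 44.24 mL/kg/min

44.24 mL/kg/min


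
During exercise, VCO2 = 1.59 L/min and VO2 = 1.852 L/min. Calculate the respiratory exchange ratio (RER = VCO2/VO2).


RER = VCO2 / VO2
= 1.59 / 1.852
= 0.8585

0.8585


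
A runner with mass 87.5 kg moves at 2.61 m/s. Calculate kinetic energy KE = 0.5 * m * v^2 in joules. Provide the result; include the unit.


v^2 = 2.61^2 = 6.8121
KE = 0.5 * 87.5 * 6.8121
= 298.03 J

298.03 J


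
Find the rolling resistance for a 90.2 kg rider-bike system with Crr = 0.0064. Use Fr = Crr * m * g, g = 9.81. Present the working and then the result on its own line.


m * g = 90.2 * 9.81 = 884.862 N
Fr = 0.0064 * 884.862 = 5.663 N

5.663 N


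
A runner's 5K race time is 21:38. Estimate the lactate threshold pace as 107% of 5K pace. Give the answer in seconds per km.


Total race time = 21*60 + 38 = 1298 seconds
5K pace = 1298 / 5 = 259.6 sec/km
LT pace = 259.6 * 1.07 = 277.77 sec/km

277.77 s/km


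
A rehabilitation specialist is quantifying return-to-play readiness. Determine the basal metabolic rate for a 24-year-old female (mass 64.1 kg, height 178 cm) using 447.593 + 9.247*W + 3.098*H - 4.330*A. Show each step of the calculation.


BMR = 447.593 + 9.247*64.1 + 3.098*178 - 4.330*24
= 1487.85 kcal/day

1487.85 kcal/day


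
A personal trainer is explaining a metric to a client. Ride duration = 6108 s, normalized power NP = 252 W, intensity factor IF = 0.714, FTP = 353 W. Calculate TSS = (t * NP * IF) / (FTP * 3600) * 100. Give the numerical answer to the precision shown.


Numerator = 6108 * 252 * 0.714 = 1099000.224
Denominator = 353 * 3600 = 1270800
TSS = 1099000.224 / 1270800 * 100
= 86.48

86.48 TSS


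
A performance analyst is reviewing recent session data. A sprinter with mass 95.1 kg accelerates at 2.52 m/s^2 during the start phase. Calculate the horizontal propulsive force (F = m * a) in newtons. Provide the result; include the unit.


F = m * a
= 95.1 * 2.52
= 239.65 N

239.65 N


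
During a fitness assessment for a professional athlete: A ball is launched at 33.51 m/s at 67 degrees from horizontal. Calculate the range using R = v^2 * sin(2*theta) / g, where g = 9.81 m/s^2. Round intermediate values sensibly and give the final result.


sin(2 * 67) = sin(134) = 0.71934
v^2 = 33.51^2 = 1122.9201
R = 1122.9201 * 0.71934 / 9.81
= 82.341 m

82.341 m


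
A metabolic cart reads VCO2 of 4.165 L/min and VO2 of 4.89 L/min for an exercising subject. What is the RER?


RER = VCO2 / VO2 = 4.165 / 4.89 = 0.8517

0.8517


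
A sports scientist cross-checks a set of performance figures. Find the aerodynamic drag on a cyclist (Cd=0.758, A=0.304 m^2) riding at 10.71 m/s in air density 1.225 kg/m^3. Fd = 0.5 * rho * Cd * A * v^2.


Fd = 0.5 * 1.225 * 0.758 * 0.304 * 10.71^2
= 0.5 * 1.225 * 0.758 * 0.304 * 114.7041
= 16.189 N

16.189 N


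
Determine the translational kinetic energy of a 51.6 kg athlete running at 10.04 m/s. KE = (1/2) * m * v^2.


KE = 0.5 * m * v^2
= 0.5 * 51.6 * 10.04^2
= 0.5 * 51.6 * 100.8016
= 2600.68 J

2600.68 J


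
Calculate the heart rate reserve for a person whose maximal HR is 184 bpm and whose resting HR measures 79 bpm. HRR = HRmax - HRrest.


HRmax = 184 bpm
HRrest = 79 bpm
HRR = 184 - 79 = 105 bpm

105 bpm


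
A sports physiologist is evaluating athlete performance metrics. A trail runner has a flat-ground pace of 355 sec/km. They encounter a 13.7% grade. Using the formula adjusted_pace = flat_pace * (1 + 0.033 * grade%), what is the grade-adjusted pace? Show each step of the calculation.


Grade factor = 1 + 0.033 * 13.7 = 1.4521
Adjusted = 355 * 1.4521 = 515.5 sec/km

515.5 s/km


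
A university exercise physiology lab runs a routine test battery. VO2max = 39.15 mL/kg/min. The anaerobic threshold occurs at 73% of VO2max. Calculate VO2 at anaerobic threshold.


AT fraction = 73 / 100 = 0.73
AT VO2 = 39.15 * 0.73
= 28.58 mL/kg/min

28.58 mL/kg/min


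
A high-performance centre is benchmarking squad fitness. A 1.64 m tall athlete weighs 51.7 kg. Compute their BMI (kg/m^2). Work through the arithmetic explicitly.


height^2 = 2.6896 m^2
BMI = 51.7 / 2.6896 = 19.22 kg/m^2

19.22 kg/m^2


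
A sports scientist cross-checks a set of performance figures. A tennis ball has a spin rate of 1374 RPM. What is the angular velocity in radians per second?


Convert RPM to rad/s: multiply by 2*pi and divide by 60
omega = 1374 * 2 * pi / 60
= 143.885 rad/s

143.885 rad/s


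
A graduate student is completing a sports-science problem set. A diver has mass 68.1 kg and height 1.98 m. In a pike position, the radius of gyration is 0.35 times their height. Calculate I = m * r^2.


r = 0.35 * 1.98 = 0.693 m
I = m * r^2 = 68.1 * 0.480249 = 32.705 kg*m^2

32.705 kg*m^2


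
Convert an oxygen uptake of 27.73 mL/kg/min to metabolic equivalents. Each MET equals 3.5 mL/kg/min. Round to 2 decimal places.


One MET = 3.5 mL/kg/min
Number of METs = 27.73 / 3.5
= 7.92 METs

7.92 METs


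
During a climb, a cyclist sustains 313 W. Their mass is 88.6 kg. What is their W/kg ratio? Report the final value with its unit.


Power-to-weight = 313 W / 88.6 kg
= 3.533 W/kg

3.533 W/kg


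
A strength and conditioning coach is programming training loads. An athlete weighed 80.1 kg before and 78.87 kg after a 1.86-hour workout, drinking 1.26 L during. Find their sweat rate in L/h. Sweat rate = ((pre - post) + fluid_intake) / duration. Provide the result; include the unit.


Body mass change = 1.23 kg
Total sweat loss = 1.23 + 1.26 = 2.49 L
Rate = 2.49 / 1.86 = 1.339 L/h

1.339 L/h


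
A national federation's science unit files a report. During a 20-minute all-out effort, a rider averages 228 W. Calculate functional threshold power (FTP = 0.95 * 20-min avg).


FTP = 0.95 * 228
= 216.6 W

216.6 W


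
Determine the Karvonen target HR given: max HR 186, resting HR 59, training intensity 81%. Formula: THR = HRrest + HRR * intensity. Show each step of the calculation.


HRR = HRmax - HRrest = 186 - 59 = 127
THR = 59 + 127 * 0.81
= 161.87 bpm

161.87 bpm


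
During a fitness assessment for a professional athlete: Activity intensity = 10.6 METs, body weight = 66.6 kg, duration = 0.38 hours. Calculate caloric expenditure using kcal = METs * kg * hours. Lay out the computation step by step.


kcal = 10.6 * 66.6 * 0.38
= 705.96 * 0.38
= 268.26 kcal

268.26 kcal


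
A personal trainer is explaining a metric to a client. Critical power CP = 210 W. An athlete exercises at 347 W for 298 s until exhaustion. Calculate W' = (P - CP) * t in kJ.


P - CP = 347 - 210 = 137 W
W' = 137 * 298 = 40826 J
= 40826 / 1000 = 40.826 kJ

40.826 kJ


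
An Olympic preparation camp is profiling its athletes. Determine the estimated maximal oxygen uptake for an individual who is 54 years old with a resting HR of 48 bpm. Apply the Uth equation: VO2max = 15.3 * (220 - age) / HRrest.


HRmax = 220 - 54 = 166
VO2max = 15.3 * (166 / 48)
= 15.3 * 3.4583
= 52.91 mL/kg/min

52.91 mL/kg/min


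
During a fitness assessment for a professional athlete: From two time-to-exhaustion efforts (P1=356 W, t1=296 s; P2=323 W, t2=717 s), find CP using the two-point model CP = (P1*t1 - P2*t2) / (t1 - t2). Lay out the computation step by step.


Work in trial 1 = 105376 J
Work in trial 2 = 231591 J
Delta work = -126215 J
Delta time = -421 s
CP = -126215 / -421 = 299.8 W

299.8 W


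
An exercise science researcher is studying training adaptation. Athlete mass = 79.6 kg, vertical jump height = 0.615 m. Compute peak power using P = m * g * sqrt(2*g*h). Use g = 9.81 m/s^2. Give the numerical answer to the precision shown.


sqrt(2 * 9.81 * 0.615) = sqrt(12.0663) = 3.473658 m/s
P = 79.6 * 9.81 * 3.473658
= 2712.5 W

2712.5 W


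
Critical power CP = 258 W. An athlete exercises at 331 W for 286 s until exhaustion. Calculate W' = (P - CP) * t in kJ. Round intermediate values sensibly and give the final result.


P - CP = 331 - 258 = 73 W
W' = 73 * 286 = 20878 J
= 20878 / 1000 = 20.878 kJ

20.878 kJ


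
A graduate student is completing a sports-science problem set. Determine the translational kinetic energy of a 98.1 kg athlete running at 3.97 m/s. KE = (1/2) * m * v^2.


KE = 0.5 * m * v^2
= 0.5 * 98.1 * 3.97^2
= 0.5 * 98.1 * 15.7609
= 773.07 J

773.07 J


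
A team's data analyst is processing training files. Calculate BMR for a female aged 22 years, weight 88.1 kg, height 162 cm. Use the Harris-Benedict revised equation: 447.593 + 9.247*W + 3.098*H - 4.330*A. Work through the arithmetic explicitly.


Substituting values:
W term = 9.247 * 88.1 = 814.6607
H term = 3.098 * 162 = 501.876
A term = 4.330 * 22 = 95.26
BMR = 1668.87 kcal/day

1668.87 kcal/day


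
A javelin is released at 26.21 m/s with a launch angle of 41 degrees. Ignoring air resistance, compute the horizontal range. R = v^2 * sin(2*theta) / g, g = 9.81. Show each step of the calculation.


Launch speed squared = 686.9641
sin(2 * 41 deg) = 0.990268
Range = 686.9641 * 0.990268 / 9.81
= 69.345 m

69.345 m


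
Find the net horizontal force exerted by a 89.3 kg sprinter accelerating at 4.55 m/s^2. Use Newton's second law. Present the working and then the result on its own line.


Newton's second law: F = m * a
F = 89.3 * 4.55 = 406.32 N

406.32 N


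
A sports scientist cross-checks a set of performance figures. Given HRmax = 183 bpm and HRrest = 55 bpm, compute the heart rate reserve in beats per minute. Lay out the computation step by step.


Heart rate reserve = maximum HR minus resting HR
HRR = 183 - 55 = 128 bpm

128 bpm


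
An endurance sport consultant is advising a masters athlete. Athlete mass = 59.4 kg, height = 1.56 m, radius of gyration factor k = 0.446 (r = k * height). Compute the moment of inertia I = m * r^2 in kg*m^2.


r = k * height = 0.446 * 1.56 = 0.69576 m
r^2 = 0.69576^2 = 0.484082
I = 59.4 * 0.484082 = 28.754 kg*m^2

28.754 kg*m^2


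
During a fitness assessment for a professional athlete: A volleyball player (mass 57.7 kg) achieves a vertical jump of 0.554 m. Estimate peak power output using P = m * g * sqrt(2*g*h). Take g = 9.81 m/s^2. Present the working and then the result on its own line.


2 * g * h = 2 * 9.81 * 0.554 = 10.86948
sqrt(10.86948) = 3.296889 m/s
P = 57.7 * 9.81 * 3.296889 = 1866.16 W

1866.16 W


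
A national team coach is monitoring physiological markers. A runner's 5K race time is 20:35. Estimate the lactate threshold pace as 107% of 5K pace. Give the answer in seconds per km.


Total race time = 20*60 + 35 = 1235 seconds
5K pace = 1235 / 5 = 247.0 sec/km
LT pace = 247.0 * 1.07 = 264.29 sec/km

264.29 s/km


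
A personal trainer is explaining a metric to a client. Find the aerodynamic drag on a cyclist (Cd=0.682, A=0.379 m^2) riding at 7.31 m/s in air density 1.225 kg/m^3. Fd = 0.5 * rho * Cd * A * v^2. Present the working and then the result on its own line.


Fd = 0.5 * 1.225 * 0.682 * 0.379 * 7.31^2
= 0.5 * 1.225 * 0.682 * 0.379 * 53.4361
= 8.46 N

8.46 N


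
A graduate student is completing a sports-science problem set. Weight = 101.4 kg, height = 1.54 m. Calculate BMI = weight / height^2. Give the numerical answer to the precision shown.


height^2 = 1.54^2 = 2.3716
BMI = 101.4 / 2.3716 = 42.76 kg/m^2

42.76 kg/m^2


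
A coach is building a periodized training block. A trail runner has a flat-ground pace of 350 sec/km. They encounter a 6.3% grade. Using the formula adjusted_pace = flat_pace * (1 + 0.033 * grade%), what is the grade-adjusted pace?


Grade factor = 1 + 0.033 * 6.3 = 1.2079
Adjusted = 350 * 1.2079 = 422.77 sec/km

422.77 s/km


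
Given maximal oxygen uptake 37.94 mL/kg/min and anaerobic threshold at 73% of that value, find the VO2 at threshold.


Percentage as decimal = 0.73
VO2 at AT = 37.94 * 0.73 = 27.7 mL/kg/min

27.7 mL/kg/min
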